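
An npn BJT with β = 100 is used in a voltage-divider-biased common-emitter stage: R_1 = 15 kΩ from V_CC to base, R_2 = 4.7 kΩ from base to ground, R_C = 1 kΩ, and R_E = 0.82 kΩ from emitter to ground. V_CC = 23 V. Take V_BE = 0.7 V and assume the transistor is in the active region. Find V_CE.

Thevenize the base divider: V_Th = V_CC·R_2/(R_1+R_2) = 23×4.7/19.7 = 5.49 V, R_Th = R_1‖R_2 = 3.58 kΩ.
Base-emitter loop: V_Th = I_B·R_Th + V_BE + (β+1)I_B·R_E, so I_B = (5.49 − 0.7) / (3.58 + 101×0.82) = 0.0554 mA.
I_C = β·I_B = 100×0.0554 = 5.54 mA, and I_E = (β+1)I_B = 5.6 mA.
V_CE = V_CC − I_C·R_C − I_E·R_E = 23 − 5.54×1 − 5.6×0.82 = 12.9 V.
V_CE = 12.9 V > 0.2 V confirms active-region operation.

V_CE ≈ 13 V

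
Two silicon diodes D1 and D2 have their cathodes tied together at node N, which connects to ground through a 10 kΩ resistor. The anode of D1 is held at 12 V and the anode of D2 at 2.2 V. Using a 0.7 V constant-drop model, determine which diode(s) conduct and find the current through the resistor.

Assume both conduct. Then node N would need to be at both 12−0.7 = 11.3 V and 2.2−0.7 = 1.5 V, which is impossible.
Assume only D1 conducts: V_N = 12 − 0.7 = 11.3 V, so I_R = 11.3/10 = 1.13 mA.
Check D2: its anode-to-cathode voltage is 2.2 − 11.3 = -9.1 V < 0.7 V, so it is off. The assumption is consistent.

Only D1 conducts; I_R ≈ 1.1 mA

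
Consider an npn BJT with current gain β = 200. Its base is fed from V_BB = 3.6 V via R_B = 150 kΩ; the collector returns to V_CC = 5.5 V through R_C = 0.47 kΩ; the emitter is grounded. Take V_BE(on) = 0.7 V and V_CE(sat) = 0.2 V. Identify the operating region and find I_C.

Assume active. Base-emitter loop: I_B = (V_BB − V_BE)/R_B = (3.6 − 0.7)/150 = 0.0193 mA.
I_C = β·I_B = 200×0.0193 = 3.87 mA.
V_CE = V_CC − I_C·R_C = 5.5 − 3.87×0.47 = 3.68 V > V_CE(sat), so the active-region assumption holds.

active; I_C ≈ 3.9 mA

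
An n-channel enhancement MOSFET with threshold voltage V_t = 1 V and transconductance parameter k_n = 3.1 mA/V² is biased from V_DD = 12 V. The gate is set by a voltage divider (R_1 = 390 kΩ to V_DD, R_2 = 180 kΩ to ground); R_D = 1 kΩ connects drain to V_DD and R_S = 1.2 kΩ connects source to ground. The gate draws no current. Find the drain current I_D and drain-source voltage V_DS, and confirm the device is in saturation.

I_D ≈ 1.5 mA, V_DS ≈ 8.7 V

V_G = V_DD·R_2/(R_1+R_2) = 12×180/570 = 3.79 V.
Assume saturation: I_D = (k_n/2)(V_GS − V_t)² with V_GS = V_G − I_D·R_S = 3.79 − 1.2·I_D.
Substituting gives 2.23·I_D² − 11.4·I_D + 12.1 = 0, with roots I_D = 1.5 or 3.59 mA.
The root I_D = 3.59 mA gives V_GS = -0.523 V ≤ V_t, so take I_D = 1.5 mA.
Then V_GS = 1.98 V and V_DS = V_DD − I_D(R_D+R_S) = 12 − 1.5×2.2 = 8.69 V.
Saturation requires V_DS ≥ V_GS − V_t = 0.985 V; 8.69 ≥ 0.985 ✓.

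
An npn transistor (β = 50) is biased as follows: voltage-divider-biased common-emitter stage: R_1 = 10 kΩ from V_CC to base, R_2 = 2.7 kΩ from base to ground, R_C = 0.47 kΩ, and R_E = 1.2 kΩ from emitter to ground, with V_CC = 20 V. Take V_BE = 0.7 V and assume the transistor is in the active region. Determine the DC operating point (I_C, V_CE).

Thevenize the base divider: V_Th = V_CC·R_2/(R_1+R_2) = 20×2.7/12.7 = 4.25 V, R_Th = R_1‖R_2 = 2.13 kΩ.
Base-emitter loop: V_Th = I_B·R_Th + V_BE + (β+1)I_B·R_E, so I_B = (4.25 − 0.7) / (2.13 + 51×1.2) = 0.0561 mA.
I_C = β·I_B = 50×0.0561 = 2.8 mA, and I_E = (β+1)I_B = 2.86 mA.
V_CE = V_CC − I_C·R_C − I_E·R_E = 20 − 2.8×0.47 − 2.86×1.2 = 15.2 V.
V_CE = 15.2 V > 0.2 V confirms active-region operation.

I_C ≈ 2.8 mA, V_CE ≈ 15 V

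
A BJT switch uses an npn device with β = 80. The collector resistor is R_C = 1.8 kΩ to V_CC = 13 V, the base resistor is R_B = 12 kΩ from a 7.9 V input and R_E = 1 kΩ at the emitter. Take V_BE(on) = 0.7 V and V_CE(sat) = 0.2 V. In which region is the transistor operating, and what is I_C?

saturation; I_C ≈ 4.5 mA

Assume active: I_B = (7.9 − 0.7)/(12 + 81×1) = 0.0774 mA, I_C = β·I_B = 6.19 mA.
Then V_CE = 13 − 6.19×1.8 − 6.27×1 = -4.42 V < 0.2 V — the active assumption fails.
Re-solve with V_CE = 0.2 V. KCL at the emitter: V_E/R_E = (V_BB−0.7−V_E)/R_B + (V_CC−0.2−V_E)/R_C, giving V_E = 4.71 V.
I_C = (V_CC − 0.2 − V_E)/R_C = (12.8 − 4.71)/1.8 = 4.5 mA.
Check: I_B = (7.2 − 4.71)/12 = 0.208 mA, and β·I_B = 16.6 mA > I_C, confirming saturation.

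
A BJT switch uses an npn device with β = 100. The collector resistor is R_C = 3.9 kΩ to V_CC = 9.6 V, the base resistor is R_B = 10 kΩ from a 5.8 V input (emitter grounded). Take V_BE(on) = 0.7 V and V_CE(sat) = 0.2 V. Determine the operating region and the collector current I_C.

saturation; I_C ≈ 2.4 mA

Assume active: I_B = (5.8 − 0.7)/10 = 0.51 mA, giving I_C = β·I_B = 51 mA.
But then V_CE = 9.6 − 51×3.9 = -189 V < V_CE(sat) = 0.2 V — impossible in the active region.
So the transistor is saturated. With V_CE = 0.2 V, I_C = (V_CC − 0.2)/R_C = 9.4/3.9 = 2.41 mA.
Check: β·I_B = 51 mA > I_C = 2.41 mA, confirming saturation.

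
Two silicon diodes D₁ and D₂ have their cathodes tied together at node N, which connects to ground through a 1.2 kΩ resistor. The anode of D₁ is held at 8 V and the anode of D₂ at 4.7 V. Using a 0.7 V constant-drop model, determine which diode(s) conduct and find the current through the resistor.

Only D₁ conducts; I_R ≈ 6.1 mA

Assume both conduct. Then node N would need to be at both 8−0.7 = 7.3 V and 4.7−0.7 = 4 V, which is impossible.
Assume only D₁ conducts: V_N = 8 − 0.7 = 7.3 V, so I_R = 7.3/1.2 = 6.08 mA.
Check D₂: its anode-to-cathode voltage is 4.7 − 7.3 = -2.6 V < 0.7 V, so it is off. The assumption is consistent.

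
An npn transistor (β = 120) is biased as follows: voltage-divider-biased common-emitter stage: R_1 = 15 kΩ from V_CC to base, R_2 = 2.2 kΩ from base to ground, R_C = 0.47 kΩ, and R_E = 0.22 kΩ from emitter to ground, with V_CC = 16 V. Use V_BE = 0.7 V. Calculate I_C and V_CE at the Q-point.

I_C ≈ 5.7 mA, V_CE ≈ 12 V

Thevenize the base divider: V_Th = V_CC·R_2/(R_1+R_2) = 16×2.2/17.2 = 2.05 V, R_Th = R_1‖R_2 = 1.92 kΩ.
Base-emitter loop: V_Th = I_B·R_Th + V_BE + (β+1)I_B·R_E, so I_B = (2.05 − 0.7) / (1.92 + 121×0.22) = 0.0472 mA.
I_C = β·I_B = 120×0.0472 = 5.66 mA, and I_E = (β+1)I_B = 5.71 mA.
V_CE = V_CC − I_C·R_C − I_E·R_E = 16 − 5.66×0.47 − 5.71×0.22 = 12.1 V.
V_CE = 12.1 V > 0.2 V confirms active-region operation.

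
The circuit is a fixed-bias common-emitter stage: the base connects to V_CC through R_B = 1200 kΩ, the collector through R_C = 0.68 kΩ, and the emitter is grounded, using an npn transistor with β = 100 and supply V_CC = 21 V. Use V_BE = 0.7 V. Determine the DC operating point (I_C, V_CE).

Base loop: V_CC = I_B·R_B + V_BE, so I_B = (21 − 0.7)/1200 kΩ = 0.0169 mA.
In the active region I_C = β·I_B = 100 × 0.0169 = 1.69 mA.
Collector loop: V_CE = V_CC − I_C·R_C = 21 − 1.69×0.68 = 19.8 V.
Since V_CE = 19.8 V > V_CE(sat) ≈ 0.2 V, the transistor is in the active region as assumed.

I_C ≈ 1.7 mA, V_CE ≈ 20 V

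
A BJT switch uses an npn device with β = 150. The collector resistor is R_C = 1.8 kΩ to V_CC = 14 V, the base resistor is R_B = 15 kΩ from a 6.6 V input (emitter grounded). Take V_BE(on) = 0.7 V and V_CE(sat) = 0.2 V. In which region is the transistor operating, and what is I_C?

Assume active: I_B = (6.6 − 0.7)/15 = 0.393 mA, giving I_C = β·I_B = 59 mA.
But then V_CE = 14 − 59×1.8 = -92.2 V < V_CE(sat) = 0.2 V — impossible in the active region.
So the transistor is saturated. With V_CE = 0.2 V, I_C = (V_CC − 0.2)/R_C = 13.8/1.8 = 7.67 mA.
Check: β·I_B = 59 mA > I_C = 7.67 mA, confirming saturation.

saturation; I_C ≈ 7.7 mA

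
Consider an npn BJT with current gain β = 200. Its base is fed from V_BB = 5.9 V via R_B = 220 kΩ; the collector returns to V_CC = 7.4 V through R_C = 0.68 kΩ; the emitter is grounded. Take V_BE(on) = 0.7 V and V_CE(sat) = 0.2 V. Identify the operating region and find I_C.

Assume active. Base-emitter loop: I_B = (V_BB − V_BE)/R_B = (5.9 − 0.7)/220 = 0.0236 mA.
I_C = β·I_B = 200×0.0236 = 4.73 mA.
V_CE = V_CC − I_C·R_C = 7.4 − 4.73×0.68 = 4.19 V > V_CE(sat), so the active-region assumption holds.

active; I_C ≈ 4.7 mA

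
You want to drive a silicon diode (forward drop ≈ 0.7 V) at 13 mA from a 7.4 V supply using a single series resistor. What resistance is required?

R ≈ 0.52 kΩ

The resistor drops V_S − V_D = 7.4 − 0.7 = 6.7 V at 13 mA.
R = 6.7 V / 13 mA = 0.515 kΩ.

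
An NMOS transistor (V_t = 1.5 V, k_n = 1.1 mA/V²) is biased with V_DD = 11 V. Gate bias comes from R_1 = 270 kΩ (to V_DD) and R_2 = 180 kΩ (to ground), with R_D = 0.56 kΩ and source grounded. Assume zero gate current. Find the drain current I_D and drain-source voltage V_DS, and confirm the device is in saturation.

I_D ≈ 4.6 mA, V_DS ≈ 8.4 V

V_G = V_DD·R_2/(R_1+R_2) = 11×180/450 = 4.4 V. With the source grounded, V_GS = V_G = 4.4 V.
Assume saturation: I_D = (k_n/2)(V_GS − V_t)² = (1.1/2)×(4.4 − 1.5)² = 0.55×2.9² = 4.63 mA.
V_DS = V_DD − I_D·R_D = 11 − 4.63×0.56 = 8.41 V.
Saturation requires V_DS ≥ V_GS − V_t = 2.9 V; 8.41 ≥ 2.9 ✓.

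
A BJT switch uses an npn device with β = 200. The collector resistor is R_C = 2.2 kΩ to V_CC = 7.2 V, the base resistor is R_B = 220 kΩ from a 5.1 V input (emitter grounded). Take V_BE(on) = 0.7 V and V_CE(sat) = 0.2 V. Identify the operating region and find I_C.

saturation; I_C ≈ 3.2 mA

Assume active: I_B = (5.1 − 0.7)/220 = 0.02 mA, giving I_C = β·I_B = 4 mA.
But then V_CE = 7.2 − 4×2.2 = -1.6 V < V_CE(sat) = 0.2 V — impossible in the active region.
So the transistor is saturated. With V_CE = 0.2 V, I_C = (V_CC − 0.2)/R_C = 7/2.2 = 3.18 mA.
Check: β·I_B = 4 mA > I_C = 3.18 mA, confirming saturation.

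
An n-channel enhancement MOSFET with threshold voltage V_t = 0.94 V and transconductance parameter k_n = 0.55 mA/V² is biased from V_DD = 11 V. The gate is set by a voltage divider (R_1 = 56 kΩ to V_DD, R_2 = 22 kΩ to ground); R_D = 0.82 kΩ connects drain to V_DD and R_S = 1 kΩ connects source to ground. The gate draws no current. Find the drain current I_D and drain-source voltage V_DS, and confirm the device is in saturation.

I_D ≈ 0.64 mA, V_DS ≈ 9.8 V

V_G = V_DD·R_2/(R_1+R_2) = 11×22/78 = 3.1 V.
Assume saturation: I_D = (k_n/2)(V_GS − V_t)² with V_GS = V_G − I_D·R_S = 3.1 − 1·I_D.
Substituting gives 0.275·I_D² − 2.19·I_D + 1.29 = 0, with roots I_D = 0.639 or 7.32 mA.
The root I_D = 7.32 mA gives V_GS = -4.22 V ≤ V_t, so take I_D = 0.639 mA.
Then V_GS = 2.46 V and V_DS = V_DD − I_D(R_D+R_S) = 11 − 0.639×1.82 = 9.84 V.
Saturation requires V_DS ≥ V_GS − V_t = 1.52 V; 9.84 ≥ 1.52 ✓.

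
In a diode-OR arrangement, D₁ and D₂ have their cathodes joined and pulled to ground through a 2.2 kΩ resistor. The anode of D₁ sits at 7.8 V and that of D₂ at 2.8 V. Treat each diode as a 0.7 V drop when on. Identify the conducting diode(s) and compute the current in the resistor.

Only D₁ conducts; I_R ≈ 3.2 mA

Assume both conduct. Then node N would need to be at both 7.8−0.7 = 7.1 V and 2.8−0.7 = 2.1 V, which is impossible.
Assume only D₁ conducts: V_N = 7.8 − 0.7 = 7.1 V, so I_R = 7.1/2.2 = 3.23 mA.
Check D₂: its anode-to-cathode voltage is 2.8 − 7.1 = -4.3 V < 0.7 V, so it is off. The assumption is consistent.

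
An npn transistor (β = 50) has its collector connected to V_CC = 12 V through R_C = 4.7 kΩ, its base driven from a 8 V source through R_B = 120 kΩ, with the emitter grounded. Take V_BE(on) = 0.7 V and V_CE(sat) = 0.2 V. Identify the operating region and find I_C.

saturation; I_C ≈ 2.5 mA

Assume active: I_B = (8 − 0.7)/120 = 0.0608 mA, giving I_C = β·I_B = 3.04 mA.
But then V_CE = 12 − 3.04×4.7 = -2.3 V < V_CE(sat) = 0.2 V — impossible in the active region.
So the transistor is saturated. With V_CE = 0.2 V, I_C = (V_CC − 0.2)/R_C = 11.8/4.7 = 2.51 mA.
Check: β·I_B = 3.04 mA > I_C = 2.51 mA, confirming saturation.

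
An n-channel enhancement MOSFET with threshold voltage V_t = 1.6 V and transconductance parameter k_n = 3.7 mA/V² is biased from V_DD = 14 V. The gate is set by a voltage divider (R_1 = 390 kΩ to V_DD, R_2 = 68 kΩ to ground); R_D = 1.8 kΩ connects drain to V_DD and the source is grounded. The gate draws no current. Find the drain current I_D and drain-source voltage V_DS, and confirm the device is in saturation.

I_D ≈ 0.42 mA, V_DS ≈ 13 V

V_G = V_DD·R_2/(R_1+R_2) = 14×68/458 = 2.08 V. With the source grounded, V_GS = V_G = 2.08 V.
Assume saturation: I_D = (k_n/2)(V_GS − V_t)² = (3.7/2)×(2.08 − 1.6)² = 1.85×0.479² = 0.424 mA.
V_DS = V_DD − I_D·R_D = 14 − 0.424×1.8 = 13.2 V.
Saturation requires V_DS ≥ V_GS − V_t = 0.479 V; 13.2 ≥ 0.479 ✓.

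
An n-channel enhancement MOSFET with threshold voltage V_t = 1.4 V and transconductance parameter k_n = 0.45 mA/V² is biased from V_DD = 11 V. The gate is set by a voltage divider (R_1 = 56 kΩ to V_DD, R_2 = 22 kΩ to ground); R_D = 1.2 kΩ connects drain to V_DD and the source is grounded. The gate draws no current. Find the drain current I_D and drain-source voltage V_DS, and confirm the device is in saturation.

I_D ≈ 0.65 mA, V_DS ≈ 10 V

V_G = V_DD·R_2/(R_1+R_2) = 11×22/78 = 3.1 V. With the source grounded, V_GS = V_G = 3.1 V.
Assume saturation: I_D = (k_n/2)(V_GS − V_t)² = (0.45/2)×(3.1 − 1.4)² = 0.225×1.7² = 0.652 mA.
V_DS = V_DD − I_D·R_D = 11 − 0.652×1.2 = 10.2 V.
Saturation requires V_DS ≥ V_GS − V_t = 1.7 V; 10.2 ≥ 1.7 ✓.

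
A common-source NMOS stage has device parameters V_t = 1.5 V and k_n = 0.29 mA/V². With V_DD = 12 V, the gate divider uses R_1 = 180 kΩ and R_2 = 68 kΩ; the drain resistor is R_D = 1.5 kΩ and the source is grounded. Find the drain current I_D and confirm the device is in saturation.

I_D ≈ 0.46 mA

V_G = V_DD·R_2/(R_1+R_2) = 12×68/248 = 3.29 V. With the source grounded, V_GS = V_G = 3.29 V.
Assume saturation: I_D = (k_n/2)(V_GS − V_t)² = (0.29/2)×(3.29 − 1.5)² = 0.145×1.79² = 0.465 mA.
V_DS = V_DD − I_D·R_D = 12 − 0.465×1.5 = 11.3 V.
Saturation requires V_DS ≥ V_GS − V_t = 1.79 V; 11.3 ≥ 1.79 ✓.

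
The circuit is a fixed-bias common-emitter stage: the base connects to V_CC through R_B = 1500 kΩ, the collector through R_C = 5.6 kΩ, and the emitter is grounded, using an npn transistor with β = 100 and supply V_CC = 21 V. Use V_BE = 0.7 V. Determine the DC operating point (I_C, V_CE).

Base loop: V_CC = I_B·R_B + V_BE, so I_B = (21 − 0.7)/1500 kΩ = 0.0135 mA.
In the active region I_C = β·I_B = 100 × 0.0135 = 1.35 mA.
Collector loop: V_CE = V_CC − I_C·R_C = 21 − 1.35×5.6 = 13.4 V.
Since V_CE = 13.4 V > V_CE(sat) ≈ 0.2 V, the transistor is in the active region as assumed.

I_C ≈ 1.4 mA, V_CE ≈ 13 V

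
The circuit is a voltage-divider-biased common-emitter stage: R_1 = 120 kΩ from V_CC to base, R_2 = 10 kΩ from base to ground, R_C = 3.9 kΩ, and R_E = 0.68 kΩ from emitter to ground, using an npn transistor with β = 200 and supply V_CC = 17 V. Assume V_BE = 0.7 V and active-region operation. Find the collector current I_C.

I_C ≈ 0.83 mA

Thevenize the base divider: V_Th = V_CC·R_2/(R_1+R_2) = 17×10/130 = 1.31 V, R_Th = R_1‖R_2 = 9.23 kΩ.
Base-emitter loop: V_Th = I_B·R_Th + V_BE + (β+1)I_B·R_E, so I_B = (1.31 − 0.7) / (9.23 + 201×0.68) = 0.00416 mA.
I_C = β·I_B = 200×0.00416 = 0.833 mA, and I_E = (β+1)I_B = 0.837 mA.
V_CE = V_CC − I_C·R_C − I_E·R_E = 17 − 0.833×3.9 − 0.837×0.68 = 13.2 V.
V_CE = 13.2 V > 0.2 V confirms active-region operation.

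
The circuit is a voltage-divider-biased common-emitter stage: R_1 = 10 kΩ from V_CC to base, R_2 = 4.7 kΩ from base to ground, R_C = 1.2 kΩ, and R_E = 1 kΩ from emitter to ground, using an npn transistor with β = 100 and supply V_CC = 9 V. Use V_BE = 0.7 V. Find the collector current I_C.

Thevenize the base divider: V_Th = V_CC·R_2/(R_1+R_2) = 9×4.7/14.7 = 2.88 V, R_Th = R_1‖R_2 = 3.2 kΩ.
Base-emitter loop: V_Th = I_B·R_Th + V_BE + (β+1)I_B·R_E, so I_B = (2.88 − 0.7) / (3.2 + 101×1) = 0.0209 mA.
I_C = β·I_B = 100×0.0209 = 2.09 mA, and I_E = (β+1)I_B = 2.11 mA.
V_CE = V_CC − I_C·R_C − I_E·R_E = 9 − 2.09×1.2 − 2.11×1 = 4.38 V.
V_CE = 4.38 V > 0.2 V confirms active-region operation.

I_C ≈ 2.1 mA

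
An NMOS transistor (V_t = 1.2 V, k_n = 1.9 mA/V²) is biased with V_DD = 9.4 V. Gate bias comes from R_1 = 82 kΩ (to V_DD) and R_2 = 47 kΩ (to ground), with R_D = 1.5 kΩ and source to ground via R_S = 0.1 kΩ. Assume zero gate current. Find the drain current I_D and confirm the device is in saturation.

V_G = V_DD·R_2/(R_1+R_2) = 9.4×47/129 = 3.42 V.
Assume saturation: I_D = (k_n/2)(V_GS − V_t)² with V_GS = V_G − I_D·R_S = 3.42 − 0.1·I_D.
Substituting gives 0.0095·I_D² − 1.42·I_D + 4.7 = 0, with roots I_D = 3.38 or 146 mA.
The root I_D = 146 mA gives V_GS = -11.2 V ≤ V_t, so take I_D = 3.38 mA.
Then V_GS = 3.09 V and V_DS = V_DD − I_D(R_D+R_S) = 9.4 − 3.38×1.6 = 3.99 V.
Saturation requires V_DS ≥ V_GS − V_t = 1.89 V; 3.99 ≥ 1.89 ✓.

I_D ≈ 3.4 mA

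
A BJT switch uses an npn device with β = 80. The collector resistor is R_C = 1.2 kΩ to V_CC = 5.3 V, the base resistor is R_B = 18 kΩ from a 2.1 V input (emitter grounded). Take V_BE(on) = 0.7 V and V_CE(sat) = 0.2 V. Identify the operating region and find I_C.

Assume active: I_B = (2.1 − 0.7)/18 = 0.0778 mA, giving I_C = β·I_B = 6.22 mA.
But then V_CE = 5.3 − 6.22×1.2 = -2.17 V < V_CE(sat) = 0.2 V — impossible in the active region.
So the transistor is saturated. With V_CE = 0.2 V, I_C = (V_CC − 0.2)/R_C = 5.1/1.2 = 4.25 mA.
Check: β·I_B = 6.22 mA > I_C = 4.25 mA, confirming saturation.

saturation; I_C ≈ 4.2 mA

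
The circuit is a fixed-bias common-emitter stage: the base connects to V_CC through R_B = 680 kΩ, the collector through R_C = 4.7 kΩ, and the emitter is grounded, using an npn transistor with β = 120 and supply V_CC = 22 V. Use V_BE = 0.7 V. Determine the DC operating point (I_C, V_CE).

I_C ≈ 3.8 mA, V_CE ≈ 4.3 V

Base loop: V_CC = I_B·R_B + V_BE, so I_B = (22 − 0.7)/680 kΩ = 0.0313 mA.
In the active region I_C = β·I_B = 120 × 0.0313 = 3.76 mA.
Collector loop: V_CE = V_CC − I_C·R_C = 22 − 3.76×4.7 = 4.33 V.
Since V_CE = 4.33 V > V_CE(sat) ≈ 0.2 V, the transistor is in the active region as assumed.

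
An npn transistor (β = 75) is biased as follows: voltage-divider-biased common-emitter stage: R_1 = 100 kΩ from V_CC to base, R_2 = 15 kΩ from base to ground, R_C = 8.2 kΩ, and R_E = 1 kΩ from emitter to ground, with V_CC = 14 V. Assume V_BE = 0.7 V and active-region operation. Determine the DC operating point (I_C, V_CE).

Thevenize the base divider: V_Th = V_CC·R_2/(R_1+R_2) = 14×15/115 = 1.83 V, R_Th = R_1‖R_2 = 13 kΩ.
Base-emitter loop: V_Th = I_B·R_Th + V_BE + (β+1)I_B·R_E, so I_B = (1.83 − 0.7) / (13 + 76×1) = 0.0126 mA.
I_C = β·I_B = 75×0.0126 = 0.948 mA, and I_E = (β+1)I_B = 0.961 mA.
V_CE = V_CC − I_C·R_C − I_E·R_E = 14 − 0.948×8.2 − 0.961×1 = 5.26 V.
V_CE = 5.26 V > 0.2 V confirms active-region operation.

I_C ≈ 0.95 mA, V_CE ≈ 5.3 V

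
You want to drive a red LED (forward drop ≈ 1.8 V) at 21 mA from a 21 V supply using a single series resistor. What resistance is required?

R ≈ 0.91 kΩ

The resistor drops V_S − V_D = 21 − 1.8 = 19.2 V at 21 mA.
R = 19.2 V / 21 mA = 0.914 kΩ.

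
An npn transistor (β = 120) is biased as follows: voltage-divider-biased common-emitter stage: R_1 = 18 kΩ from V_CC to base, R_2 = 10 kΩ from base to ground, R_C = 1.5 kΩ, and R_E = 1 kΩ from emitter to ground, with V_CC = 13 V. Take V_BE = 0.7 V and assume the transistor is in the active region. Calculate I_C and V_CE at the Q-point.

I_C ≈ 3.7 mA, V_CE ≈ 3.7 V

Thevenize the base divider: V_Th = V_CC·R_2/(R_1+R_2) = 13×10/28 = 4.64 V, R_Th = R_1‖R_2 = 6.43 kΩ.
Base-emitter loop: V_Th = I_B·R_Th + V_BE + (β+1)I_B·R_E, so I_B = (4.64 − 0.7) / (6.43 + 121×1) = 0.0309 mA.
I_C = β·I_B = 120×0.0309 = 3.71 mA, and I_E = (β+1)I_B = 3.74 mA.
V_CE = V_CC − I_C·R_C − I_E·R_E = 13 − 3.71×1.5 − 3.74×1 = 3.69 V.
V_CE = 3.69 V > 0.2 V confirms active-region operation.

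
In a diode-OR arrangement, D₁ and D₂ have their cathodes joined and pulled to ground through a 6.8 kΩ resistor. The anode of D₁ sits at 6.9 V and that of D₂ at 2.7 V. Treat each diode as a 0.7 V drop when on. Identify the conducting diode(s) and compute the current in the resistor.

Assume both conduct. Then node N would need to be at both 6.9−0.7 = 6.2 V and 2.7−0.7 = 2 V, which is impossible.
Assume only D₁ conducts: V_N = 6.9 − 0.7 = 6.2 V, so I_R = 6.2/6.8 = 0.912 mA.
Check D₂: its anode-to-cathode voltage is 2.7 − 6.2 = -3.5 V < 0.7 V, so it is off. The assumption is consistent.

Only D₁ conducts; I_R ≈ 0.91 mA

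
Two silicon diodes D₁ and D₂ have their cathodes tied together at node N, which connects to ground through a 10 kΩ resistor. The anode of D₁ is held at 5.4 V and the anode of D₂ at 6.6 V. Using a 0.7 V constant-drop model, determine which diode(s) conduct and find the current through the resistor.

Assume both conduct. Then node N would need to be at both 5.4−0.7 = 4.7 V and 6.6−0.7 = 5.9 V, which is impossible.
Assume only D₂ conducts: V_N = 6.6 − 0.7 = 5.9 V, so I_R = 5.9/10 = 0.59 mA.
Check D₁: its anode-to-cathode voltage is 5.4 − 5.9 = -0.5 V < 0.7 V, so it is off. The assumption is consistent.

Only D₂ conducts; I_R ≈ 0.59 mA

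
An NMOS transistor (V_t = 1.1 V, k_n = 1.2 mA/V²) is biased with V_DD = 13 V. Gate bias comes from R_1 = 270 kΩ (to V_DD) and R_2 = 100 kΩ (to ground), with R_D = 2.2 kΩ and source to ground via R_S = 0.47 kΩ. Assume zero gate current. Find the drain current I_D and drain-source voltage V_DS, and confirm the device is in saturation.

V_G = V_DD·R_2/(R_1+R_2) = 13×100/370 = 3.51 V.
Assume saturation: I_D = (k_n/2)(V_GS − V_t)² with V_GS = V_G − I_D·R_S = 3.51 − 0.47·I_D.
Substituting gives 0.133·I_D² − 2.36·I_D + 3.5 = 0, with roots I_D = 1.63 or 16.2 mA.
The root I_D = 16.2 mA gives V_GS = -4.09 V ≤ V_t, so take I_D = 1.63 mA.
Then V_GS = 2.75 V and V_DS = V_DD − I_D(R_D+R_S) = 13 − 1.63×2.67 = 8.65 V.
Saturation requires V_DS ≥ V_GS − V_t = 1.65 V; 8.65 ≥ 1.65 ✓.

I_D ≈ 1.6 mA, V_DS ≈ 8.7 V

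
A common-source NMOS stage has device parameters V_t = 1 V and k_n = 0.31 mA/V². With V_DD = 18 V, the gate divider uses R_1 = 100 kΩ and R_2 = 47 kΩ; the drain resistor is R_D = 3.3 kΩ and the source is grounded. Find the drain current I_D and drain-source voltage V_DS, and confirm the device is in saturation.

I_D ≈ 3.5 mA, V_DS ≈ 6.4 V

V_G = V_DD·R_2/(R_1+R_2) = 18×47/147 = 5.76 V. With the source grounded, V_GS = V_G = 5.76 V.
Assume saturation: I_D = (k_n/2)(V_GS − V_t)² = (0.31/2)×(5.76 − 1)² = 0.155×4.76² = 3.5 mA.
V_DS = V_DD − I_D·R_D = 18 − 3.5×3.3 = 6.43 V.
Saturation requires V_DS ≥ V_GS − V_t = 4.76 V; 6.43 ≥ 4.76 ✓.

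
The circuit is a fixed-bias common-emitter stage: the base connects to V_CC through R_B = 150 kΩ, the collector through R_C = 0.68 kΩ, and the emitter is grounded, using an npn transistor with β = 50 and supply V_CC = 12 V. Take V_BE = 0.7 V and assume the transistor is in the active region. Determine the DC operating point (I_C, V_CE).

I_C ≈ 3.8 mA, V_CE ≈ 9.4 V

Base loop: V_CC = I_B·R_B + V_BE, so I_B = (12 − 0.7)/150 kΩ = 0.0753 mA.
In the active region I_C = β·I_B = 50 × 0.0753 = 3.77 mA.
Collector loop: V_CE = V_CC − I_C·R_C = 12 − 3.77×0.68 = 9.44 V.
Since V_CE = 9.44 V > V_CE(sat) ≈ 0.2 V, the transistor is in the active region as assumed.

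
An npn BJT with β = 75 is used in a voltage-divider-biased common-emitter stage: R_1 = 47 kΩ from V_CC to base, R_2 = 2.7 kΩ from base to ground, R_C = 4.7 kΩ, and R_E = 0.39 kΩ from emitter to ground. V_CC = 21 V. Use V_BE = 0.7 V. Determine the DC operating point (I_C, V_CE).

I_C ≈ 1 mA, V_CE ≈ 16 V

Thevenize the base divider: V_Th = V_CC·R_2/(R_1+R_2) = 21×2.7/49.7 = 1.14 V, R_Th = R_1‖R_2 = 2.55 kΩ.
Base-emitter loop: V_Th = I_B·R_Th + V_BE + (β+1)I_B·R_E, so I_B = (1.14 − 0.7) / (2.55 + 76×0.39) = 0.0137 mA.
I_C = β·I_B = 75×0.0137 = 1.03 mA, and I_E = (β+1)I_B = 1.04 mA.
V_CE = V_CC − I_C·R_C − I_E·R_E = 21 − 1.03×4.7 − 1.04×0.39 = 15.8 V.
V_CE = 15.8 V > 0.2 V confirms active-region operation.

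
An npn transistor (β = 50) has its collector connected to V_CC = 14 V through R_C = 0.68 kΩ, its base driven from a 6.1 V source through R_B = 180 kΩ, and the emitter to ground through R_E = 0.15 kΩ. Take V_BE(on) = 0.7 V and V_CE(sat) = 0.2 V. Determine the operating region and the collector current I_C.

active; I_C ≈ 1.4 mA

Assume active. Base-emitter loop: I_B = (V_BB − V_BE)/(R_B + (β+1)R_E) = (6.1 − 0.7)/(180 + 51×0.15) = 0.0288 mA.
I_C = β·I_B = 50×0.0288 = 1.44 mA.
V_CE = V_CC − I_C·R_C − I_E·R_E = 14 − 1.44×0.68 − 1.47×0.15 = 12.8 V > V_CE(sat), so the active-region assumption holds.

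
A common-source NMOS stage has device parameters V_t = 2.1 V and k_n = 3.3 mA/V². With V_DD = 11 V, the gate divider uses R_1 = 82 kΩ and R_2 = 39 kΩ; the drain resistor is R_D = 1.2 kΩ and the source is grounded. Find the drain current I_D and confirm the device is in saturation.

I_D ≈ 3.4 mA

V_G = V_DD·R_2/(R_1+R_2) = 11×39/121 = 3.55 V. With the source grounded, V_GS = V_G = 3.55 V.
Assume saturation: I_D = (k_n/2)(V_GS − V_t)² = (3.3/2)×(3.55 − 2.1)² = 1.65×1.45² = 3.45 mA.
V_DS = V_DD − I_D·R_D = 11 − 3.45×1.2 = 6.86 V.
Saturation requires V_DS ≥ V_GS − V_t = 1.45 V; 6.86 ≥ 1.45 ✓.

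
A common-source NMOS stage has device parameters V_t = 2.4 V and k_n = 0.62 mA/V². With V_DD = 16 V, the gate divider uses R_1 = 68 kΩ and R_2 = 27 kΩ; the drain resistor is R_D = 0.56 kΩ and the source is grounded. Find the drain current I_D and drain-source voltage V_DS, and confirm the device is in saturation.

V_G = V_DD·R_2/(R_1+R_2) = 16×27/95 = 4.55 V. With the source grounded, V_GS = V_G = 4.55 V.
Assume saturation: I_D = (k_n/2)(V_GS − V_t)² = (0.62/2)×(4.55 − 2.4)² = 0.31×2.15² = 1.43 mA.
V_DS = V_DD − I_D·R_D = 16 − 1.43×0.56 = 15.2 V.
Saturation requires V_DS ≥ V_GS − V_t = 2.15 V; 15.2 ≥ 2.15 ✓.

I_D ≈ 1.4 mA, V_DS ≈ 15 V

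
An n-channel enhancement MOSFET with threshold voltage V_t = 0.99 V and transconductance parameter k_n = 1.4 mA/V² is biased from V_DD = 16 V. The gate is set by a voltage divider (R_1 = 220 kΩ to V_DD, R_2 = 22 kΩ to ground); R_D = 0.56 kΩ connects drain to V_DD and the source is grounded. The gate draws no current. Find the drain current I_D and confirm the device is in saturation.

I_D ≈ 0.15 mA

V_G = V_DD·R_2/(R_1+R_2) = 16×22/242 = 1.45 V. With the source grounded, V_GS = V_G = 1.45 V.
Assume saturation: I_D = (k_n/2)(V_GS − V_t)² = (1.4/2)×(1.45 − 0.99)² = 0.7×0.465² = 0.151 mA.
V_DS = V_DD − I_D·R_D = 16 − 0.151×0.56 = 15.9 V.
Saturation requires V_DS ≥ V_GS − V_t = 0.465 V; 15.9 ≥ 0.465 ✓.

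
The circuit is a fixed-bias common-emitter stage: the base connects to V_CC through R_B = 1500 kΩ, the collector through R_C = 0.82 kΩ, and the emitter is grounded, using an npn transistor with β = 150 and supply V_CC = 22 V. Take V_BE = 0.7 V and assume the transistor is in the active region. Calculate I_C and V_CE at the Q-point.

I_C ≈ 2.1 mA, V_CE ≈ 20 V

Base loop: V_CC = I_B·R_B + V_BE, so I_B = (22 − 0.7)/1500 kΩ = 0.0142 mA.
In the active region I_C = β·I_B = 150 × 0.0142 = 2.13 mA.
Collector loop: V_CE = V_CC − I_C·R_C = 22 − 2.13×0.82 = 20.3 V.
Since V_CE = 20.3 V > V_CE(sat) ≈ 0.2 V, the transistor is in the active region as assumed.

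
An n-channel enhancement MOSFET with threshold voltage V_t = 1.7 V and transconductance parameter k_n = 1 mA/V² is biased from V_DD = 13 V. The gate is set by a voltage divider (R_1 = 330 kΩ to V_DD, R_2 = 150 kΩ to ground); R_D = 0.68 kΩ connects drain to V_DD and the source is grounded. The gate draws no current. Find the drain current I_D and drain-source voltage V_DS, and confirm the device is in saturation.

I_D ≈ 2.8 mA, V_DS ≈ 11 V

V_G = V_DD·R_2/(R_1+R_2) = 13×150/480 = 4.06 V. With the source grounded, V_GS = V_G = 4.06 V.
Assume saturation: I_D = (k_n/2)(V_GS − V_t)² = (1/2)×(4.06 − 1.7)² = 0.5×2.36² = 2.79 mA.
V_DS = V_DD − I_D·R_D = 13 − 2.79×0.68 = 11.1 V.
Saturation requires V_DS ≥ V_GS − V_t = 2.36 V; 11.1 ≥ 2.36 ✓.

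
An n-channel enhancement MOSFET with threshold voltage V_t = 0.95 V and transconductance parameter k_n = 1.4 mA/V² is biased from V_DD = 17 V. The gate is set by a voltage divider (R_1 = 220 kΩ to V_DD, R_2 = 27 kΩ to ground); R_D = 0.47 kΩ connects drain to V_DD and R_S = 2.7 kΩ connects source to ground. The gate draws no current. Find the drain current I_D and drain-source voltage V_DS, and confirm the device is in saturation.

V_G = V_DD·R_2/(R_1+R_2) = 17×27/247 = 1.86 V.
Assume saturation: I_D = (k_n/2)(V_GS − V_t)² with V_GS = V_G − I_D·R_S = 1.86 − 2.7·I_D.
Substituting gives 5.1·I_D² − 4.43·I_D + 0.578 = 0, with roots I_D = 0.16 or 0.709 mA.
The root I_D = 0.709 mA gives V_GS = -0.0566 V ≤ V_t, so take I_D = 0.16 mA.
Then V_GS = 1.43 V and V_DS = V_DD − I_D(R_D+R_S) = 17 − 0.16×3.17 = 16.5 V.
Saturation requires V_DS ≥ V_GS − V_t = 0.477 V; 16.5 ≥ 0.477 ✓.

I_D ≈ 0.16 mA, V_DS ≈ 16 V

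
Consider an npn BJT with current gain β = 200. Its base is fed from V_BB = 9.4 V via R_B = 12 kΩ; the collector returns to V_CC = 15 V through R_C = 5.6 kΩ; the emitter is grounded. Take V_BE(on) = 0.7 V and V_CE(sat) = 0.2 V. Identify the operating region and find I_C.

Assume active: I_B = (9.4 − 0.7)/12 = 0.725 mA, giving I_C = β·I_B = 145 mA.
But then V_CE = 15 − 145×5.6 = -797 V < V_CE(sat) = 0.2 V — impossible in the active region.
So the transistor is saturated. With V_CE = 0.2 V, I_C = (V_CC − 0.2)/R_C = 14.8/5.6 = 2.64 mA.
Check: β·I_B = 145 mA > I_C = 2.64 mA, confirming saturation.

saturation; I_C ≈ 2.6 mA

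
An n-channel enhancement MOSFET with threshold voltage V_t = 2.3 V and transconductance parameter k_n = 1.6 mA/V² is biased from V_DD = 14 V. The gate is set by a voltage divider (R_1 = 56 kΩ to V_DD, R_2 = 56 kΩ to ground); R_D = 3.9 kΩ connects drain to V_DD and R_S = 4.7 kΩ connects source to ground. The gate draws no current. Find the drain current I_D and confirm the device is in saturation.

I_D ≈ 0.79 mA

V_G = V_DD·R_2/(R_1+R_2) = 14×56/112 = 7 V.
Assume saturation: I_D = (k_n/2)(V_GS − V_t)² with V_GS = V_G − I_D·R_S = 7 − 4.7·I_D.
Substituting gives 17.7·I_D² − 36.3·I_D + 17.7 = 0, with roots I_D = 0.789 or 1.27 mA.
The root I_D = 1.27 mA gives V_GS = 1.04 V ≤ V_t, so take I_D = 0.789 mA.
Then V_GS = 3.29 V and V_DS = V_DD − I_D(R_D+R_S) = 14 − 0.789×8.6 = 7.22 V.
Saturation requires V_DS ≥ V_GS − V_t = 0.993 V; 7.22 ≥ 0.993 ✓.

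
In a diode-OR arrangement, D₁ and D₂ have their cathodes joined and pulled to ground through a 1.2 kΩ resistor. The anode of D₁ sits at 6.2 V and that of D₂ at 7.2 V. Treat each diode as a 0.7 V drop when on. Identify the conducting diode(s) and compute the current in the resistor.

Only D₂ conducts; I_R ≈ 5.4 mA

Assume both conduct. Then node N would need to be at both 6.2−0.7 = 5.5 V and 7.2−0.7 = 6.5 V, which is impossible.
Assume only D₂ conducts: V_N = 7.2 − 0.7 = 6.5 V, so I_R = 6.5/1.2 = 5.42 mA.
Check D₁: its anode-to-cathode voltage is 6.2 − 6.5 = -0.3 V < 0.7 V, so it is off. The assumption is consistent.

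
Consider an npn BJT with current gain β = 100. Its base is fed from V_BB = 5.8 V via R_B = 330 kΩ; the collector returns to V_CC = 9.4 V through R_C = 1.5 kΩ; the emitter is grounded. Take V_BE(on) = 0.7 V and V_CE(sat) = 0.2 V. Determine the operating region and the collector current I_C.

active; I_C ≈ 1.5 mA

Assume active. Base-emitter loop: I_B = (V_BB − V_BE)/R_B = (5.8 − 0.7)/330 = 0.0155 mA.
I_C = β·I_B = 100×0.0155 = 1.55 mA.
V_CE = V_CC − I_C·R_C = 9.4 − 1.55×1.5 = 7.08 V > V_CE(sat), so the active-region assumption holds.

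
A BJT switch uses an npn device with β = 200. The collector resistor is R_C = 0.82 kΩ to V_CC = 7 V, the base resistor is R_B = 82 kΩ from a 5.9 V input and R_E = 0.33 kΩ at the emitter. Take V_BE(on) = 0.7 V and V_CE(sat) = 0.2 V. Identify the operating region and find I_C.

Assume active: I_B = (5.9 − 0.7)/(82 + 201×0.33) = 0.0351 mA, I_C = β·I_B = 7.01 mA.
Then V_CE = 7 − 7.01×0.82 − 7.05×0.33 = -1.07 V < 0.2 V — the active assumption fails.
Re-solve with V_CE = 0.2 V. KCL at the emitter: V_E/R_E = (V_BB−0.7−V_E)/R_B + (V_CC−0.2−V_E)/R_C, giving V_E = 1.96 V.
I_C = (V_CC − 0.2 − V_E)/R_C = (6.8 − 1.96)/0.82 = 5.9 mA.
Check: I_B = (5.2 − 1.96)/82 = 0.0395 mA, and β·I_B = 7.9 mA > I_C, confirming saturation.

saturation; I_C ≈ 5.9 mA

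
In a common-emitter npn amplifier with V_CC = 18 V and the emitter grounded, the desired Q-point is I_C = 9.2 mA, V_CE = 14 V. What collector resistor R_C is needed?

Collector loop: V_CC = I_C·R_C + V_CE.
R_C = (V_CC − V_CE)/I_C = (18 − 14)/9.2 = 0.435 kΩ.

R_C ≈ 0.43 kΩ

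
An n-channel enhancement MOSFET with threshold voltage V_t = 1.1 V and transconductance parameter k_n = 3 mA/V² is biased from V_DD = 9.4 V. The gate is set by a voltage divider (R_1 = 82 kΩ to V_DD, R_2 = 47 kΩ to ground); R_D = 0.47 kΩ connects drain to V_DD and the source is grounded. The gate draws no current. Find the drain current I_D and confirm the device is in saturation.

I_D ≈ 8.1 mA

V_G = V_DD·R_2/(R_1+R_2) = 9.4×47/129 = 3.42 V. With the source grounded, V_GS = V_G = 3.42 V.
Assume saturation: I_D = (k_n/2)(V_GS − V_t)² = (3/2)×(3.42 − 1.1)² = 1.5×2.32² = 8.11 mA.
V_DS = V_DD − I_D·R_D = 9.4 − 8.11×0.47 = 5.59 V.
Saturation requires V_DS ≥ V_GS − V_t = 2.32 V; 5.59 ≥ 2.32 ✓.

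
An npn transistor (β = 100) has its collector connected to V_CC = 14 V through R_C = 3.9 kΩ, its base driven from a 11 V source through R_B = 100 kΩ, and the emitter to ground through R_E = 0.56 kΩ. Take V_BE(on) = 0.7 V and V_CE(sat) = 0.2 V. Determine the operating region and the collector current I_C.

saturation; I_C ≈ 3.1 mA

Assume active: I_B = (11 − 0.7)/(100 + 101×0.56) = 0.0658 mA, I_C = β·I_B = 6.58 mA.
Then V_CE = 14 − 6.58×3.9 − 6.64×0.56 = -15.4 V < 0.2 V — the active assumption fails.
Re-solve with V_CE = 0.2 V. KCL at the emitter: V_E/R_E = (V_BB−0.7−V_E)/R_B + (V_CC−0.2−V_E)/R_C, giving V_E = 1.77 V.
I_C = (V_CC − 0.2 − V_E)/R_C = (13.8 − 1.77)/3.9 = 3.08 mA.
Check: I_B = (10.3 − 1.77)/100 = 0.0853 mA, and β·I_B = 8.53 mA > I_C, confirming saturation.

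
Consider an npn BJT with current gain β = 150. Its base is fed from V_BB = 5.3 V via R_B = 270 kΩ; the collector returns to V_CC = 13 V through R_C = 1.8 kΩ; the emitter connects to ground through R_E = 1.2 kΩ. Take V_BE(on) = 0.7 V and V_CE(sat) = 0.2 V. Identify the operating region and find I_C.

Assume active. Base-emitter loop: I_B = (V_BB − V_BE)/(R_B + (β+1)R_E) = (5.3 − 0.7)/(270 + 151×1.2) = 0.0102 mA.
I_C = β·I_B = 150×0.0102 = 1.53 mA.
V_CE = V_CC − I_C·R_C − I_E·R_E = 13 − 1.53×1.8 − 1.54×1.2 = 8.4 V > V_CE(sat), so the active-region assumption holds.

active; I_C ≈ 1.5 mA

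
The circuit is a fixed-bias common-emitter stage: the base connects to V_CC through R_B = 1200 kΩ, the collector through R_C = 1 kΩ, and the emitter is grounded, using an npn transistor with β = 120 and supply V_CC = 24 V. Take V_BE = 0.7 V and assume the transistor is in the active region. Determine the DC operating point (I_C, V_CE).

Base loop: V_CC = I_B·R_B + V_BE, so I_B = (24 − 0.7)/1200 kΩ = 0.0194 mA.
In the active region I_C = β·I_B = 120 × 0.0194 = 2.33 mA.
Collector loop: V_CE = V_CC − I_C·R_C = 24 − 2.33×1 = 21.7 V.
Since V_CE = 21.7 V > V_CE(sat) ≈ 0.2 V, the transistor is in the active region as assumed.

I_C ≈ 2.3 mA, V_CE ≈ 22 V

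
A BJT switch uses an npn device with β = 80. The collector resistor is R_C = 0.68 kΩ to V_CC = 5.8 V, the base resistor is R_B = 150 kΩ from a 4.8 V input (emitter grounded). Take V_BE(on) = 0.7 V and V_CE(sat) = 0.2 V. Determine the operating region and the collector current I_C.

active; I_C ≈ 2.2 mA

Assume active. Base-emitter loop: I_B = (V_BB − V_BE)/R_B = (4.8 − 0.7)/150 = 0.0273 mA.
I_C = β·I_B = 80×0.0273 = 2.19 mA.
V_CE = V_CC − I_C·R_C = 5.8 − 2.19×0.68 = 4.31 V > V_CE(sat), so the active-region assumption holds.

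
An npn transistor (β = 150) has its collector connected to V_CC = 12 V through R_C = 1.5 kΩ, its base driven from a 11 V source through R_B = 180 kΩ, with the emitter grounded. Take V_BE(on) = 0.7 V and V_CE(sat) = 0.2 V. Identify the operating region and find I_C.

saturation; I_C ≈ 7.9 mA

Assume active: I_B = (11 − 0.7)/180 = 0.0572 mA, giving I_C = β·I_B = 8.58 mA.
But then V_CE = 12 − 8.58×1.5 = -0.875 V < V_CE(sat) = 0.2 V — impossible in the active region.
So the transistor is saturated. With V_CE = 0.2 V, I_C = (V_CC − 0.2)/R_C = 11.8/1.5 = 7.87 mA.
Check: β·I_B = 8.58 mA > I_C = 7.87 mA, confirming saturation.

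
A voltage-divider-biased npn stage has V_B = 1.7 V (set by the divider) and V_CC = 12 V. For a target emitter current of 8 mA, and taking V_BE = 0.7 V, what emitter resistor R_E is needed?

V_E = V_B − V_BE = 1.7 − 0.7 = 1 V.
R_E = V_E / I_E = 1 / 8 = 0.125 kΩ.

R_E ≈ 0.12 kΩ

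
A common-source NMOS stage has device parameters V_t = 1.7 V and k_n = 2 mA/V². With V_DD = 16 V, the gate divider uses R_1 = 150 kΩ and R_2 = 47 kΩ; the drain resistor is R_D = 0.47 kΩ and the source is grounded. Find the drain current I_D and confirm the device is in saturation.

V_G = V_DD·R_2/(R_1+R_2) = 16×47/197 = 3.82 V. With the source grounded, V_GS = V_G = 3.82 V.
Assume saturation: I_D = (k_n/2)(V_GS − V_t)² = (2/2)×(3.82 − 1.7)² = 1×2.12² = 4.48 mA.
V_DS = V_DD − I_D·R_D = 16 − 4.48×0.47 = 13.9 V.
Saturation requires V_DS ≥ V_GS − V_t = 2.12 V; 13.9 ≥ 2.12 ✓.

I_D ≈ 4.5 mA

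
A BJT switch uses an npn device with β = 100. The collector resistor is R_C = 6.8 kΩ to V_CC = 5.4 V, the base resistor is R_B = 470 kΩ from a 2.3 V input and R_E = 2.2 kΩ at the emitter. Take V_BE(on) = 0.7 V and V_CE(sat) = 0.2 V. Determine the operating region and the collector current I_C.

active; I_C ≈ 0.23 mA

Assume active. Base-emitter loop: I_B = (V_BB − V_BE)/(R_B + (β+1)R_E) = (2.3 − 0.7)/(470 + 101×2.2) = 0.00231 mA.
I_C = β·I_B = 100×0.00231 = 0.231 mA.
V_CE = V_CC − I_C·R_C − I_E·R_E = 5.4 − 0.231×6.8 − 0.233×2.2 = 3.31 V > V_CE(sat), so the active-region assumption holds.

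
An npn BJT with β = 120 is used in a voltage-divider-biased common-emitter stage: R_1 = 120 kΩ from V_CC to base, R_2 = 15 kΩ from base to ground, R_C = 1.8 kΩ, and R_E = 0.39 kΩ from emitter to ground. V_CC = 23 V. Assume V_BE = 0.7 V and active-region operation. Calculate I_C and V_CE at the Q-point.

Thevenize the base divider: V_Th = V_CC·R_2/(R_1+R_2) = 23×15/135 = 2.56 V, R_Th = R_1‖R_2 = 13.3 kΩ.
Base-emitter loop: V_Th = I_B·R_Th + V_BE + (β+1)I_B·R_E, so I_B = (2.56 − 0.7) / (13.3 + 121×0.39) = 0.0307 mA.
I_C = β·I_B = 120×0.0307 = 3.68 mA, and I_E = (β+1)I_B = 3.71 mA.
V_CE = V_CC − I_C·R_C − I_E·R_E = 23 − 3.68×1.8 − 3.71×0.39 = 14.9 V.
V_CE = 14.9 V > 0.2 V confirms active-region operation.

I_C ≈ 3.7 mA, V_CE ≈ 15 V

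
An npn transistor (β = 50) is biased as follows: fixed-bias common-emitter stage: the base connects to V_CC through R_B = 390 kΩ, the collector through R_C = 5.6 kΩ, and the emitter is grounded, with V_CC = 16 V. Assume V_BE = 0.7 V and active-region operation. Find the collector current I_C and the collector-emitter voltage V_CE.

I_C ≈ 2 mA, V_CE ≈ 5 V

Base loop: V_CC = I_B·R_B + V_BE, so I_B = (16 − 0.7)/390 kΩ = 0.0392 mA.
In the active region I_C = β·I_B = 50 × 0.0392 = 1.96 mA.
Collector loop: V_CE = V_CC − I_C·R_C = 16 − 1.96×5.6 = 5.02 V.
Since V_CE = 5.02 V > V_CE(sat) ≈ 0.2 V, the transistor is in the active region as assumed.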